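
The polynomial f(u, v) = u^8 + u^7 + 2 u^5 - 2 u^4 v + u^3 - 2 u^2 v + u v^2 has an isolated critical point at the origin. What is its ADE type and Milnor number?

The Hessian of f at 0 has rank 0. Corank 2; j^3 = u*(u - v)^2 has shape L^2 M (L != M), so D-series; mu = 9 gives D_9.

Type D_{9}, Milnor number mu = 9.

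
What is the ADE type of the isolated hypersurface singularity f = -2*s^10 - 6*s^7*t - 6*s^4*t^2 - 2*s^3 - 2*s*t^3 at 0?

E_7

The Hessian of f at 0 is [[0, 0], [0, 0]] with rank 0, so corank 2. A Groebner basis of the Jacobian ideal J(f) in C{s,t} is {s^3, s*t^2, 3*s^2 + t^3}; counting standard monomials gives mu = 7. Corank 2; j^3 = -2*s^3 is a perfect cube, so E-series; the 4-jet and mu = 7 give E_7.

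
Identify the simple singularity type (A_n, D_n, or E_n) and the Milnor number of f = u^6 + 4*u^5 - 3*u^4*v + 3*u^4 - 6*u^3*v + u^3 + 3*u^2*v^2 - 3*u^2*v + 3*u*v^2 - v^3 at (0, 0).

Type E_{8}, Milnor number mu = 8.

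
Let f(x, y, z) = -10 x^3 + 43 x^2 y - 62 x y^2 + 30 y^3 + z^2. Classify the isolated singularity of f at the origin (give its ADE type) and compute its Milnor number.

The Hessian of f at 0 has rank 1. Corank 2; j^3 = -(2*x - 3*y)*(5*x^2 - 14*x*y + 10*y^2) splits into three distinct lines over C (the quadratic factor has nonzero discriminant), so D_4.

Type D_4, Milnor number mu = 4.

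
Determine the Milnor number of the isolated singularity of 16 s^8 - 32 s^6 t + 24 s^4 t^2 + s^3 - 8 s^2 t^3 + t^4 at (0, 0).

6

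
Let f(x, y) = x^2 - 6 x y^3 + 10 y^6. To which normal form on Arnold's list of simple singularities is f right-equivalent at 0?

A_{5}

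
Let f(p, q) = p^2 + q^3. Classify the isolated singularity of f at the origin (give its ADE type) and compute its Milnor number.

The Hessian of f at 0 is [[2, 0], [0, 0]] with rank 1, so corank 1. A Groebner basis of the Jacobian ideal J(f) in C{p,q} is {q^2, p}; counting standard monomials gives mu = 2. Corank 1: A-series; mu = 2 gives A_2.

Type A_{2}, Milnor number mu = 2.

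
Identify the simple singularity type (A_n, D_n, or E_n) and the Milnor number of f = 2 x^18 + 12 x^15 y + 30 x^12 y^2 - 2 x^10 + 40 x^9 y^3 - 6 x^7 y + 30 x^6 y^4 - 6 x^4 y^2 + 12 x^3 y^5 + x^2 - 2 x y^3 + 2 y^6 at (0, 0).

Type A_{5}, Milnor number mu = 5.

The Hessian of f at 0 has rank 1. Corank 1: A-series; mu = 5 gives A_5.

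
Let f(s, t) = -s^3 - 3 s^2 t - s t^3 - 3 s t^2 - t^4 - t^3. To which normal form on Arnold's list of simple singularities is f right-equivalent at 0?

The Hessian of f at 0 is [[0, 0], [0, 0]] with rank 0, so corank 2. A Groebner basis of the Jacobian ideal J(f) in C{s,t} is {s^3 + 3*s^2*t + 6*s^2 + 12*s*t + 6*t^2, -3*s^2 + s*t^2 - 6*s*t - 3*t^2, 3*s^2 + 6*s*t + t^3 + 3*t^2}; counting standard monomials gives mu = 7. Corank 2; j^3 = -(s + t)^3 is a perfect cube, so E-series; the 4-jet and mu = 7 give E_7.

E7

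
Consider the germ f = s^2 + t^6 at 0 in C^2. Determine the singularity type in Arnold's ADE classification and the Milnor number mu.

Type A_5, Milnor number mu = 5.

The Hessian of f at 0 has rank 1. Corank 1: A-series; mu = 5 gives A_5.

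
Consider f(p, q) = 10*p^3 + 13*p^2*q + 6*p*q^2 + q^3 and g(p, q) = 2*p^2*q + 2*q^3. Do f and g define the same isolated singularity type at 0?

The Hessian of f at 0 has rank 0. Corank 2; j^3 = (2*p + q)*(5*p^2 + 4*p*q + q^2) splits into three distinct lines over C (the quadratic factor has nonzero discriminant), so D_4. The Hessian of g at 0 has rank 0. Corank 2; j^3 = 2*q*(p^2 + q^2) splits into three distinct lines over C (the quadratic factor has nonzero discriminant), so D_4. Both have type D_4, hence right-equivalent.

Yes.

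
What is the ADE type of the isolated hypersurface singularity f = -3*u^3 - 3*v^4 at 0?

E6

The Hessian of f at 0 has rank 0. Corank 2; j^3 = -3*u^3 is a perfect cube, so E-series; the 4-jet and mu = 6 give E_6.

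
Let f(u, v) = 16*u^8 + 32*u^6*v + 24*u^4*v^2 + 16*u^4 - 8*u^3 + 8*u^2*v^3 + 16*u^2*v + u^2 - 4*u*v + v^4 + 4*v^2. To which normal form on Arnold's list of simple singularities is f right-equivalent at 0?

A_3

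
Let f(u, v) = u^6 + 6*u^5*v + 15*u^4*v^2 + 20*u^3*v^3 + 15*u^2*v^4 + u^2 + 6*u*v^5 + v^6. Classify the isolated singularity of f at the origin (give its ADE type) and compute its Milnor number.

Type A_5, Milnor number mu = 5.

The Hessian of f at 0 is [[2, 0], [0, 0]] with rank 1, so corank 1. A Groebner basis of the Jacobian ideal J(f) in C{u,v} is {v^5, u}; counting standard monomials gives mu = 5. Corank 1: A-series; mu = 5 gives A_5.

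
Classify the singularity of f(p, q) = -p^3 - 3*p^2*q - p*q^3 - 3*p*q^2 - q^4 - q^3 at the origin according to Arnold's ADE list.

E_{7}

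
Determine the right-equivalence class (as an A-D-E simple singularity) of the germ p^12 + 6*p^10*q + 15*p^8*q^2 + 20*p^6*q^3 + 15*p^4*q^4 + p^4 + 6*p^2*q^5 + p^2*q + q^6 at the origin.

D_7

The Hessian of f at 0 has rank 0. Corank 2; j^3 = p^2*q has shape L^2 M (L != M), so D-series; mu = 7 gives D_7.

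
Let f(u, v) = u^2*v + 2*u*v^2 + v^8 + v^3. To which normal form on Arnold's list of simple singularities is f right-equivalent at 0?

D_9

The Hessian of f at 0 is [[0, 0], [0, 0]] with rank 0, so corank 2. A Groebner basis of the Jacobian ideal J(f) in C{u,v} is {u^2/8 + v^7 - v^2/8, u^3 + v^3, u*v + v^2}; counting standard monomials gives mu = 9. Corank 2; j^3 = v*(u + v)^2 has shape L^2 M (L != M), so D-series; mu = 9 gives D_9.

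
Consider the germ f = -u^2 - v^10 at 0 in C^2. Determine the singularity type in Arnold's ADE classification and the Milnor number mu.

Type A9, Milnor number mu = 9.

The Hessian of f at 0 is [[-2, 0], [0, 0]] with rank 1, so corank 1. A Groebner basis of the Jacobian ideal J(f) in C{u,v} is {v^9, u}; counting standard monomials gives mu = 9. Corank 1: A-series; mu = 9 gives A_9.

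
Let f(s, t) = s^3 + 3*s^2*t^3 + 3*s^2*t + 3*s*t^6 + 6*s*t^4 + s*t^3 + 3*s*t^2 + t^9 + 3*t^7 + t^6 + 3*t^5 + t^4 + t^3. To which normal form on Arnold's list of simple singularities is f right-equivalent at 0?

E_7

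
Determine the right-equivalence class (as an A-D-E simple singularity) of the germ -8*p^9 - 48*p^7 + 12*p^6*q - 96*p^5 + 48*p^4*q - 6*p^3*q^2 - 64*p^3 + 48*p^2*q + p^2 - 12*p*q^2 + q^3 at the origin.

The Hessian of f at 0 has rank 1. Corank 1: A-series; mu = 2 gives A_2.

A_{2}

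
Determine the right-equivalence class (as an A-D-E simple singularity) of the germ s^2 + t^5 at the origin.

The Hessian of f at 0 has rank 1. Corank 1: A-series; mu = 4 gives A_4.

A4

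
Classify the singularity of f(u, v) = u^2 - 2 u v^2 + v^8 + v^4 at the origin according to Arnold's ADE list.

The Hessian of f at 0 has rank 1. Corank 1: A-series; mu = 7 gives A_7.

A_7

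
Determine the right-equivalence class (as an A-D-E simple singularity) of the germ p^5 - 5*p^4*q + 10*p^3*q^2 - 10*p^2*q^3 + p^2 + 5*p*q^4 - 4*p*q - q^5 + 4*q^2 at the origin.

A_{4}

The Hessian of f at 0 has rank 1. Corank 1: A-series; mu = 4 gives A_4.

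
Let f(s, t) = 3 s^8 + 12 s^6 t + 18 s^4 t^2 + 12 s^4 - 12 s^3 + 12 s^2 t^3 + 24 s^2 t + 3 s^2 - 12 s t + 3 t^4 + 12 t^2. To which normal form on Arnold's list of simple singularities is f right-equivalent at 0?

The Hessian of f at 0 is [[6, -12], [-12, 24]] with rank 1, so corank 1. A Groebner basis of the Jacobian ideal J(f) in C{s,t} is {s^2 - s/2 + t, s*t - s/4 + t/2, -s/8 + t^2 + t/4}; counting standard monomials gives mu = 3. Corank 1: A-series; mu = 3 gives A_3.

A_3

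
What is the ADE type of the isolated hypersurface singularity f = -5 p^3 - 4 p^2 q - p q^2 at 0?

D_4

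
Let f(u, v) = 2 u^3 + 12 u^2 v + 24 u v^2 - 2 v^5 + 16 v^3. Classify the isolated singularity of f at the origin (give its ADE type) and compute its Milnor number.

The Hessian of f at 0 is [[0, 0], [0, 0]] with rank 0, so corank 2. A Groebner basis of the Jacobian ideal J(f) in C{u,v} is {v^4, u^2 + 4*u*v + 4*v^2}; counting standard monomials gives mu = 8. Corank 2; j^3 = 2*(u + 2*v)^3 is a perfect cube, so E-series; the 5-jet and mu = 8 give E_8.

Type E_{8}, Milnor number mu = 8.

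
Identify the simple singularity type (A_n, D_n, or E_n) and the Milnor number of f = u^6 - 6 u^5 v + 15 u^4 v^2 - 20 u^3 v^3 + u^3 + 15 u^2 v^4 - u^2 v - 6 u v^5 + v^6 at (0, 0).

The Hessian of f at 0 has rank 0. Corank 2; j^3 = u^2*(u - v) has shape L^2 M (L != M), so D-series; mu = 7 gives D_7.

Type D7, Milnor number mu = 7.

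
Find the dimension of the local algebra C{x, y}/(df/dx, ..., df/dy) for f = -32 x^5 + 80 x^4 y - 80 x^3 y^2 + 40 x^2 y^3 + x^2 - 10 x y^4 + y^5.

4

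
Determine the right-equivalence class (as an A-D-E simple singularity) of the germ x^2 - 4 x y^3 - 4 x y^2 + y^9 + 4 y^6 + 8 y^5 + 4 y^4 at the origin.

The Hessian of f at 0 is [[2, 0], [0, 0]] with rank 1, so corank 1. A Groebner basis of the Jacobian ideal J(f) in C{x,y} is {x^2*y^2 - 2*x^2*y + 3*x^2 - 8*x*y^2 + 2*x*y - 2*x + 4*y^2, x^3 - 6*x^2*y + 10*x^2 - 28*x*y^2 + 8*x*y - 8*x + 16*y^2, -x/2 + y^3 + y^2}; counting standard monomials gives mu = 8. Corank 1: A-series; mu = 8 gives A_8.

A8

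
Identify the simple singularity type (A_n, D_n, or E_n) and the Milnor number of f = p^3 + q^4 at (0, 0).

Type E_{6}, Milnor number mu = 6.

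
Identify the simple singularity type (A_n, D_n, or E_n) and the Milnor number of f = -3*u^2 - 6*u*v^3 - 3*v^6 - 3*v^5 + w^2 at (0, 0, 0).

Type A_{4}, Milnor number mu = 4.

The Hessian of f at 0 has rank 2. Corank 1: A-series; mu = 4 gives A_4.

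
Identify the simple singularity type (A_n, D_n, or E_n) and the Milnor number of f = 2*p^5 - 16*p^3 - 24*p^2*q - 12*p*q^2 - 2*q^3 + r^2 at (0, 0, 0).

Type E_8, Milnor number mu = 8.

The Hessian of f at 0 is [[0, 0, 0], [0, 0, 0], [0, 0, 2]] with rank 1, so corank 2. A Groebner basis of the Jacobian ideal J(f) in C{p,q,r} is {q^5, p*q^3 + 3*q^4/8, p^2 + p*q + q^2/4, r}; counting standard monomials gives mu = 8. Corank 2; j^3 = -2*(2*p + q)^3 is a perfect cube, so E-series; the 5-jet and mu = 8 give E_8.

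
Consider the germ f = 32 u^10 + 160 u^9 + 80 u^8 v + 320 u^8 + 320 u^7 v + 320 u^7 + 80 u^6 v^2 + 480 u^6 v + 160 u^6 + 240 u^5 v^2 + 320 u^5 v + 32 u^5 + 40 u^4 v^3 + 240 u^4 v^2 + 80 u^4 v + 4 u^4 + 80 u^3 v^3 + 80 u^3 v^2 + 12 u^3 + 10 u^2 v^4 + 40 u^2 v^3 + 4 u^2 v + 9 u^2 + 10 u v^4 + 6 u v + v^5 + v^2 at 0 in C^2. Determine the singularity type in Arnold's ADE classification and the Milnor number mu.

Type A4, Milnor number mu = 4.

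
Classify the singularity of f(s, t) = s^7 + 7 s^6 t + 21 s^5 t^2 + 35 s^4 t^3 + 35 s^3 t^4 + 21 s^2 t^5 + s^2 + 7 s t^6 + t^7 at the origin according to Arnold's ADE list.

A6

The Hessian of f at 0 is [[2, 0], [0, 0]] with rank 1, so corank 1. A Groebner basis of the Jacobian ideal J(f) in C{s,t} is {t^6, s}; counting standard monomials gives mu = 6. Corank 1: A-series; mu = 6 gives A_6.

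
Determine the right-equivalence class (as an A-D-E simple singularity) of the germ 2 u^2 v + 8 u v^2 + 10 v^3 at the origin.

D_{4}

The Hessian of f at 0 is [[0, 0], [0, 0]] with rank 0, so corank 2. A Groebner basis of the Jacobian ideal J(f) in C{u,v} is {v^3, u^2 - v^2, u*v + 2*v^2}; counting standard monomials gives mu = 4. Corank 2; j^3 = 2*v*(u^2 + 4*u*v + 5*v^2) splits into three distinct lines over C (the quadratic factor has nonzero discriminant), so D_4.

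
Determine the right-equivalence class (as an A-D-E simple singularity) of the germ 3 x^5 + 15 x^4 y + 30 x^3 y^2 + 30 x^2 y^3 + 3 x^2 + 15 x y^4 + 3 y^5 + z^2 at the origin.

The Hessian of f at 0 has rank 2. Corank 1: A-series; mu = 4 gives A_4.

A4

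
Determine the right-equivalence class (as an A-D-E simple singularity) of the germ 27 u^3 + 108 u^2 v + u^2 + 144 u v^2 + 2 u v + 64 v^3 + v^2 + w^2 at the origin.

A_{2}

The Hessian of f at 0 is [[2, 2, 0], [2, 2, 0], [0, 0, 2]] with rank 2, so corank 1. A Groebner basis of the Jacobian ideal J(f) in C{u,v,w} is {v^2, u + v, w}; counting standard monomials gives mu = 2. Corank 1: A-series; mu = 2 gives A_2.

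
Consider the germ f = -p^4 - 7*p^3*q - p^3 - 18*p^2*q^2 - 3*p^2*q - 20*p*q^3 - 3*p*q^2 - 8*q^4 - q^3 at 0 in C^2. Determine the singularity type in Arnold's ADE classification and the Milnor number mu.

Type E_7, Milnor number mu = 7.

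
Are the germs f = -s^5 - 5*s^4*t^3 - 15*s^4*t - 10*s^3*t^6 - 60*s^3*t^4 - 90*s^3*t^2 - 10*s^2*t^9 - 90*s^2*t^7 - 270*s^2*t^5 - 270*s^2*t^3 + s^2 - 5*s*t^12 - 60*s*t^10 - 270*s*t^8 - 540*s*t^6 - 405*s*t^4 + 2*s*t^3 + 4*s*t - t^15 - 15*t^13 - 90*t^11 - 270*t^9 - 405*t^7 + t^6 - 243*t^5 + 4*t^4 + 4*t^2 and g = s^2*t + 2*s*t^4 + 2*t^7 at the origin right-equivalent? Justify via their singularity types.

The Hessian of f at 0 has rank 1. Corank 1: A-series; mu = 4 gives A_4. The Hessian of g at 0 has rank 0. Corank 2; j^3 = s^2*t has shape L^2 M (L != M), so D-series; mu = 8 gives D_8. f is A_4 but g is D_8, hence not right-equivalent.

No.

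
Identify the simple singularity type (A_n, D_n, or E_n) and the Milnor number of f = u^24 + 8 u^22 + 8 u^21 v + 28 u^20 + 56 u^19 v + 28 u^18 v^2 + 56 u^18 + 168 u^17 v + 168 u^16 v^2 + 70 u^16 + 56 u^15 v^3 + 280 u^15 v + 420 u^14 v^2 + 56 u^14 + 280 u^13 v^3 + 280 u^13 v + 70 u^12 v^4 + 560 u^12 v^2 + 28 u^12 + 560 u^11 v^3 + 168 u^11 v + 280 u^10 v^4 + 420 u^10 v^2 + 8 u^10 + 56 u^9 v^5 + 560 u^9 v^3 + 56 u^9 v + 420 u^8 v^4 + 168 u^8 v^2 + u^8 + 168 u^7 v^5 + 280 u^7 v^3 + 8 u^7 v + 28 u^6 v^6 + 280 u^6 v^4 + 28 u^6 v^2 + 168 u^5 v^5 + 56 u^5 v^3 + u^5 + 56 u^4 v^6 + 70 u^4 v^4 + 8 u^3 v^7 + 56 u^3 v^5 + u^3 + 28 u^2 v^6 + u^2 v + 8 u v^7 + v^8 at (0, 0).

The Hessian of f at 0 has rank 0. Corank 2; j^3 = u^2*(u + v) has shape L^2 M (L != M), so D-series; mu = 9 gives D_9.

Type D_9, Milnor number mu = 9.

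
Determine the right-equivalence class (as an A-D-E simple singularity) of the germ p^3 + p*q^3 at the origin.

E7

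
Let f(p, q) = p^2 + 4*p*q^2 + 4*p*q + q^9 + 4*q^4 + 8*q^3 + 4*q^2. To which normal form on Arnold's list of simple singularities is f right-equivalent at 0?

A8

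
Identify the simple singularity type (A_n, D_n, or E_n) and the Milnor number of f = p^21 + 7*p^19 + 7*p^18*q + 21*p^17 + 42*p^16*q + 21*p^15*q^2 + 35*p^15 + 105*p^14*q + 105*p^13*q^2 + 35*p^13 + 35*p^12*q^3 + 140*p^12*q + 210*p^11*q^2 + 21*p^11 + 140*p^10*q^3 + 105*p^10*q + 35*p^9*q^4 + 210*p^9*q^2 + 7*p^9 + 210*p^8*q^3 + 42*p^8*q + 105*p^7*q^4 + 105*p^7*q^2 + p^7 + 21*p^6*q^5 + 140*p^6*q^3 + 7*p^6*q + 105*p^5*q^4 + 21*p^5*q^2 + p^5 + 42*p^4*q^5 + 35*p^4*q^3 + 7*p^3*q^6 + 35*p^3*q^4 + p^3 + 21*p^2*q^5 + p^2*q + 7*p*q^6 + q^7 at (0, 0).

The Hessian of f at 0 has rank 0. Corank 2; j^3 = p^2*(p + q) has shape L^2 M (L != M), so D-series; mu = 8 gives D_8.

Type D_8, Milnor number mu = 8.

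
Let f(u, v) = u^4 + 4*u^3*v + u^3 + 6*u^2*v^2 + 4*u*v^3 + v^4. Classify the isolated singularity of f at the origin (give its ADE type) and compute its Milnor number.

The Hessian of f at 0 has rank 0. Corank 2; j^3 = u^3 is a perfect cube, so E-series; the 4-jet and mu = 6 give E_6.

Type E_{6}, Milnor number mu = 6.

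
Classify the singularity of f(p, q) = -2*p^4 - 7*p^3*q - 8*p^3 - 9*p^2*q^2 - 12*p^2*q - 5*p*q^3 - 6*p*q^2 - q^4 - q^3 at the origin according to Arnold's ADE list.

E_{7}

The Hessian of f at 0 has rank 0. Corank 2; j^3 = -(2*p + q)^3 is a perfect cube, so E-series; the 4-jet and mu = 7 give E_7.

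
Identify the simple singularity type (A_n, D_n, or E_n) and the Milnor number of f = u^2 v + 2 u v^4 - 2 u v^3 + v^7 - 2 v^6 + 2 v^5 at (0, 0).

Type D_6, Milnor number mu = 6.

The Hessian of f at 0 has rank 0. Corank 2; j^3 = u^2*v has shape L^2 M (L != M), so D-series; mu = 6 gives D_6.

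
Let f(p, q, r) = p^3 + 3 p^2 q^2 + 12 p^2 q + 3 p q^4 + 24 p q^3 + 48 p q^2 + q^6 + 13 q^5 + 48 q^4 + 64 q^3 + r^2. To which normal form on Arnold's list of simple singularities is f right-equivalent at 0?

The Hessian of f at 0 has rank 1. Corank 2; j^3 = (p + 4*q)^3 is a perfect cube, so E-series; the 5-jet and mu = 8 give E_8.

E_{8}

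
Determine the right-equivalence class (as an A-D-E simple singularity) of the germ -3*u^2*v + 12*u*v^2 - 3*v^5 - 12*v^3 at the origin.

D_{6}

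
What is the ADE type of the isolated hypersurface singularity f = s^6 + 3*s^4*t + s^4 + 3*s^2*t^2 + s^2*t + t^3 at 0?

D_{4}

The Hessian of f at 0 has rank 0. Corank 2; j^3 = t*(s^2 + t^2) splits into three distinct lines over C (the quadratic factor has nonzero discriminant), so D_4.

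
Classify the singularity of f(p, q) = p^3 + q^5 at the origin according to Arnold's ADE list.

E_{8}

The Hessian of f at 0 has rank 0. Corank 2; j^3 = p^3 is a perfect cube, so E-series; the 5-jet and mu = 8 give E_8.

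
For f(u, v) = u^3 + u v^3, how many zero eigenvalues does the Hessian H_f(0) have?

The Hessian at 0 is [[0, 0], [0, 0]] of rank 0; hence corank 2.

2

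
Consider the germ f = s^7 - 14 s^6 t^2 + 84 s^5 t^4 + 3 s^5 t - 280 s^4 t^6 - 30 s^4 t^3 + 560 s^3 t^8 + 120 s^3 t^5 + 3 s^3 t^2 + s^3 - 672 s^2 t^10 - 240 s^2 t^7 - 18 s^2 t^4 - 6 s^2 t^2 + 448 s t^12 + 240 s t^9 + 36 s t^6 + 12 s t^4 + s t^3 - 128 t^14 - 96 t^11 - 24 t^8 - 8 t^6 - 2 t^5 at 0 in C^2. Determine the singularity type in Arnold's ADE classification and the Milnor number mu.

Type E_{7}, Milnor number mu = 7.

The Hessian of f at 0 is [[0, 0], [0, 0]] with rank 0, so corank 2. A Groebner basis of the Jacobian ideal J(f) in C{s,t} is {-s^2/4 + t^4 - t^3/12, s^3, s^2*t + s^2/12 + t^3/36, -s^2/2 + s*t^2 - t^3/6}; counting standard monomials gives mu = 7. Corank 2; j^3 = s^3 is a perfect cube, so E-series; the 4-jet and mu = 7 give E_7.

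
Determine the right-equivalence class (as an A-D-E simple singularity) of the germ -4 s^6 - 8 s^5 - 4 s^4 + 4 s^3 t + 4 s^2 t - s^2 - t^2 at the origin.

A_{1}

The Hessian of f at 0 has rank 2. Corank 0: nondegenerate Morse point, so A_1.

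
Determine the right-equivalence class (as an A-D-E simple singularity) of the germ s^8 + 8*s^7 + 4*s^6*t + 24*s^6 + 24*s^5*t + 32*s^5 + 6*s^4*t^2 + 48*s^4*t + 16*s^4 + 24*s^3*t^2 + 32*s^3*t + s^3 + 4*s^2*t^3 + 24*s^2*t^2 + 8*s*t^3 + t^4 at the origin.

E6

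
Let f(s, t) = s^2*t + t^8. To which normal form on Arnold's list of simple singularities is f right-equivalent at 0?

D_9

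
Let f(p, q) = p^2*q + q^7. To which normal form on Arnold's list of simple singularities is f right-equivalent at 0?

D_{8}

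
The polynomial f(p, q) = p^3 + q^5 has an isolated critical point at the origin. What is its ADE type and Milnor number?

Type E8, Milnor number mu = 8.

The Hessian of f at 0 is [[0, 0], [0, 0]] with rank 0, so corank 2. A Groebner basis of the Jacobian ideal J(f) in C{p,q} is {q^4, p^2}; counting standard monomials gives mu = 8. Corank 2; j^3 = p^3 is a perfect cube, so E-series; the 5-jet and mu = 8 give E_8.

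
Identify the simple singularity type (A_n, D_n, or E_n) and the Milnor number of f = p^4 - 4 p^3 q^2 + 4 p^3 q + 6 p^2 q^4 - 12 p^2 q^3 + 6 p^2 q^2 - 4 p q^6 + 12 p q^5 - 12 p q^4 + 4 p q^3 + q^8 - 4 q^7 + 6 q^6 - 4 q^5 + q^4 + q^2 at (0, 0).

The Hessian of f at 0 is [[0, 0], [0, 2]] with rank 1, so corank 1. A Groebner basis of the Jacobian ideal J(f) in C{p,q} is {p^3, q}; counting standard monomials gives mu = 3. Corank 1: A-series; mu = 3 gives A_3.

Type A_{3}, Milnor number mu = 3.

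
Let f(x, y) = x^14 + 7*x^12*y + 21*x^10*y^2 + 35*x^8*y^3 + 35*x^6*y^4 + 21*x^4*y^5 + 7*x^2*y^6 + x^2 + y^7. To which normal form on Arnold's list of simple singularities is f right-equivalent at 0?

A_{6}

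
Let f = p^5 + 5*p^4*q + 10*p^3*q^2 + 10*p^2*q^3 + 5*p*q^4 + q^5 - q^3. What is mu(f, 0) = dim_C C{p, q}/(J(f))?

8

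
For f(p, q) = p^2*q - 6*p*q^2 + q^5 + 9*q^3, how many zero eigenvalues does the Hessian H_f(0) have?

Hessian at 0 has rank 0.

2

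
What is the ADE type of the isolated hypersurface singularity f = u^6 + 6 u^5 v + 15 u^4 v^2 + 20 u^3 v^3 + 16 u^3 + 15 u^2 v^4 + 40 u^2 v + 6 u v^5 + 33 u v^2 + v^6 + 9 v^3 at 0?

D7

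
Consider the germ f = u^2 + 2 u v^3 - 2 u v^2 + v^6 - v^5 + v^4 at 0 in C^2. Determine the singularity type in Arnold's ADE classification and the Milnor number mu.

The Hessian of f at 0 is [[2, 0], [0, 0]] with rank 1, so corank 1. A Groebner basis of the Jacobian ideal J(f) in C{u,v} is {u + v^3 - v^2, u^2, u*v + u - v^2}; counting standard monomials gives mu = 4. Corank 1: A-series; mu = 4 gives A_4.

Type A_4, Milnor number mu = 4.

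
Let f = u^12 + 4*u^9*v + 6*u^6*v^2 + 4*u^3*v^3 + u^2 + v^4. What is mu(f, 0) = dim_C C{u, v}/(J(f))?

3

The Hessian of f at 0 has rank 1. Corank 1: A-series; mu = 3 gives A_3.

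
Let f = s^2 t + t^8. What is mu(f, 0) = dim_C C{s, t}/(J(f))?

The Hessian of f at 0 has rank 0. Corank 2; j^3 = s^2*t has shape L^2 M (L != M), so D-series; mu = 9 gives D_9.

9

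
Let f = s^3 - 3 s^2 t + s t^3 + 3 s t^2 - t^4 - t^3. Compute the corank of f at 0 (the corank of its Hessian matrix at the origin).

The Hessian at 0 is [[0, 0], [0, 0]] of rank 0; hence corank 2.

2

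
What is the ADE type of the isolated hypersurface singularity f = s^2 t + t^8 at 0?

D_{9}

The Hessian of f at 0 is [[0, 0], [0, 0]] with rank 0, so corank 2. A Groebner basis of the Jacobian ideal J(f) in C{s,t} is {s^2/8 + t^7, s^3, s*t}; counting standard monomials gives mu = 9. Corank 2; j^3 = s^2*t has shape L^2 M (L != M), so D-series; mu = 9 gives D_9.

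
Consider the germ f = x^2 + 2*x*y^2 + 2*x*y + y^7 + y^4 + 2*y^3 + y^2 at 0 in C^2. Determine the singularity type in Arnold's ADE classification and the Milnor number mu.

The Hessian of f at 0 has rank 1. Corank 1: A-series; mu = 6 gives A_6.

Type A6, Milnor number mu = 6.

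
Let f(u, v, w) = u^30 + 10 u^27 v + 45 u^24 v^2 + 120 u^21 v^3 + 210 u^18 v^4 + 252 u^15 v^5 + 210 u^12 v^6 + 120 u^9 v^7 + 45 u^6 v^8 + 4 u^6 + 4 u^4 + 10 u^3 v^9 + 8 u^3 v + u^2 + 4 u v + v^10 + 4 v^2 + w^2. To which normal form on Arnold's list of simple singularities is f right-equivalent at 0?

A_{9}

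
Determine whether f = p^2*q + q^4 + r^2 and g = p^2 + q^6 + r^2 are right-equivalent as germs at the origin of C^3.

No.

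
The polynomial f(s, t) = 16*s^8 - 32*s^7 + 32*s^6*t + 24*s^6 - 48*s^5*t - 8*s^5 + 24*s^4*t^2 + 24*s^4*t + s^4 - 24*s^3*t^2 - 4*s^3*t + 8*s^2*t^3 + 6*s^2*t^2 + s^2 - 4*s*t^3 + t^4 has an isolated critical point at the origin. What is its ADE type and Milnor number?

Type A3, Milnor number mu = 3.

The Hessian of f at 0 is [[2, 0], [0, 0]] with rank 1, so corank 1. A Groebner basis of the Jacobian ideal J(f) in C{s,t} is {t^3, s}; counting standard monomials gives mu = 3. Corank 1: A-series; mu = 3 gives A_3.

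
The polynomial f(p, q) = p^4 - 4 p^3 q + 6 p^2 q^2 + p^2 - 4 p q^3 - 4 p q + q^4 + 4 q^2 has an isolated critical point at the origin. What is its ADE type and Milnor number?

Type A3, Milnor number mu = 3.

The Hessian of f at 0 has rank 1. Corank 1: A-series; mu = 3 gives A_3.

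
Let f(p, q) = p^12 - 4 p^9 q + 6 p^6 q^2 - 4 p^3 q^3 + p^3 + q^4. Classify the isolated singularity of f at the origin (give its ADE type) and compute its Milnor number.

Type E6, Milnor number mu = 6.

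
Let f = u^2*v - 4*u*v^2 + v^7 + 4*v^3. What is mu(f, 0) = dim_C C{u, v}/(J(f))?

8

The Hessian of f at 0 has rank 0. Corank 2; j^3 = v*(u - 2*v)^2 has shape L^2 M (L != M), so D-series; mu = 8 gives D_8.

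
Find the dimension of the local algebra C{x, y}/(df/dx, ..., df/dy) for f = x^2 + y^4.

3

The Hessian of f at 0 has rank 1. Corank 1: A-series; mu = 3 gives A_3.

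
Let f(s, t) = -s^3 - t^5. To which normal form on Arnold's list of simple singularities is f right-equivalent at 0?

E_{8}

The Hessian of f at 0 has rank 0. Corank 2; j^3 = -s^3 is a perfect cube, so E-series; the 5-jet and mu = 8 give E_8.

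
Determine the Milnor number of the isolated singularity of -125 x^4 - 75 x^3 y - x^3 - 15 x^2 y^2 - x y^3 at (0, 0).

The Hessian of f at 0 is [[0, 0], [0, 0]] with rank 0, so corank 2. A Groebner basis of the Jacobian ideal J(f) in C{x,y} is {3*x^2/25 + y^4 + y^3/25, x^3, x^2*y - x^2/25 - y^3/75, 2*x^2/5 + x*y^2 + 2*y^3/15}; counting standard monomials gives mu = 7. Corank 2; j^3 = -x^3 is a perfect cube, so E-series; the 4-jet and mu = 7 give E_7.

7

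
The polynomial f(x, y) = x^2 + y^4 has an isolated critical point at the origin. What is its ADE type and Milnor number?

The Hessian of f at 0 is [[2, 0], [0, 0]] with rank 1, so corank 1. A Groebner basis of the Jacobian ideal J(f) in C{x,y} is {y^3, x}; counting standard monomials gives mu = 3. Corank 1: A-series; mu = 3 gives A_3.

Type A3, Milnor number mu = 3.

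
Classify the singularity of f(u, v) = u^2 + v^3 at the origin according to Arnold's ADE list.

A_2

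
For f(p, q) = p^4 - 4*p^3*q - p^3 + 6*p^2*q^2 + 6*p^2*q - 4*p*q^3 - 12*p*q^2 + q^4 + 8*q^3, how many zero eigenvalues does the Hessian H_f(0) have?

Hessian at 0 has rank 0.

2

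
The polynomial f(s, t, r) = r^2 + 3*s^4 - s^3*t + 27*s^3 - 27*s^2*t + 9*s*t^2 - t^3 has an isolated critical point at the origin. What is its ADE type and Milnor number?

Type E_7, Milnor number mu = 7.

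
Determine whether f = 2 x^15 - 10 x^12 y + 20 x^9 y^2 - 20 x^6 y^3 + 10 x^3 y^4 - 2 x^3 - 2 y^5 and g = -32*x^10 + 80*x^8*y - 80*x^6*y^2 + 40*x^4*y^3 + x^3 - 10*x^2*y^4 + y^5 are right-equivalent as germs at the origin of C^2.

Yes.

The Hessian of f at 0 has rank 0. Corank 2; j^3 = -2*x^3 is a perfect cube, so E-series; the 5-jet and mu = 8 give E_8. The Hessian of g at 0 has rank 0. Corank 2; j^3 = x^3 is a perfect cube, so E-series; the 5-jet and mu = 8 give E_8. Both have type E_8, hence right-equivalent.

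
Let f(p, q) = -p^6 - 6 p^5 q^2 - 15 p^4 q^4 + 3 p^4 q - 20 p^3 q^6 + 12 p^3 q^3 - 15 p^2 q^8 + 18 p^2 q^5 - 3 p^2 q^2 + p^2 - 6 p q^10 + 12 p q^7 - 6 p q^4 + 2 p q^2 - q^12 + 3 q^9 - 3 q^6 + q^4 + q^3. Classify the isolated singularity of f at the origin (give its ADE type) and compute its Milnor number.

Type A_2, Milnor number mu = 2.

The Hessian of f at 0 has rank 1. Corank 1: A-series; mu = 2 gives A_2.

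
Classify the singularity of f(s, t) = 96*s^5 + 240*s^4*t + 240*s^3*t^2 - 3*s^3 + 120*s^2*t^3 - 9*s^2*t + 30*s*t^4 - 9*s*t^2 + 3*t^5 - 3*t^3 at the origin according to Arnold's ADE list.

E8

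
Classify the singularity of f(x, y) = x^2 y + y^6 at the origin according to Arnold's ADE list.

The Hessian of f at 0 has rank 0. Corank 2; j^3 = x^2*y has shape L^2 M (L != M), so D-series; mu = 7 gives D_7.

D_7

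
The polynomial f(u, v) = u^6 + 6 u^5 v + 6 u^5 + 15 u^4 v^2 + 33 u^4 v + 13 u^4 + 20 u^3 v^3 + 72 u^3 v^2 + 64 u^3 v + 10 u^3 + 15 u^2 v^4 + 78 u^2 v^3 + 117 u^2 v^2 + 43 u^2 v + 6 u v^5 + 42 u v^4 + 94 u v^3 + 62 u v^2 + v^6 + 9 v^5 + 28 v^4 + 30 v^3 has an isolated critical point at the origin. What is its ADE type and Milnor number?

The Hessian of f at 0 has rank 0. Corank 2; j^3 = (2*u + 3*v)*(5*u^2 + 14*u*v + 10*v^2) splits into three distinct lines over C (the quadratic factor has nonzero discriminant), so D_4.

Type D_4, Milnor number mu = 4.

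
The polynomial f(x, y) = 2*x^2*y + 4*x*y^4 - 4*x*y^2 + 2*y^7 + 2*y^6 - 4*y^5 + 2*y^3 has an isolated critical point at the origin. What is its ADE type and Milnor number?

Type D_{7}, Milnor number mu = 7.

The Hessian of f at 0 has rank 0. Corank 2; j^3 = 2*y*(x - y)^2 has shape L^2 M (L != M), so D-series; mu = 7 gives D_7.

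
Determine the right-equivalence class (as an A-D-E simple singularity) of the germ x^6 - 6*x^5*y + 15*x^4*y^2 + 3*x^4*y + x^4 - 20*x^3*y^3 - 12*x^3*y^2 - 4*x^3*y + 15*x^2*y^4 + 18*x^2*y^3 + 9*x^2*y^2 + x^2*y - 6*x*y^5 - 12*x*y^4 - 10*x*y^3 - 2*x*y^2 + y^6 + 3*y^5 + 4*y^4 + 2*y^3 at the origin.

D_{4}

The Hessian of f at 0 has rank 0. Corank 2; j^3 = y*(x^2 - 2*x*y + 2*y^2) splits into three distinct lines over C (the quadratic factor has nonzero discriminant), so D_4.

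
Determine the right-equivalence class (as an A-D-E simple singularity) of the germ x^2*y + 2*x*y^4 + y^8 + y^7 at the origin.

The Hessian of f at 0 has rank 0. Corank 2; j^3 = x^2*y has shape L^2 M (L != M), so D-series; mu = 9 gives D_9.

D9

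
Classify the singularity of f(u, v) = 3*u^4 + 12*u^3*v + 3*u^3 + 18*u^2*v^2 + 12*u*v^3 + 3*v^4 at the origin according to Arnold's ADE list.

E_6

The Hessian of f at 0 has rank 0. Corank 2; j^3 = 3*u^3 is a perfect cube, so E-series; the 4-jet and mu = 6 give E_6.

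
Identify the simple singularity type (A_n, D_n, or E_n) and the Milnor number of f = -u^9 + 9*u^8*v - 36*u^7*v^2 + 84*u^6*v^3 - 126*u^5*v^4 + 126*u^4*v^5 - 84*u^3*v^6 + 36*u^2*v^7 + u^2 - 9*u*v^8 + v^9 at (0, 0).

Type A_8, Milnor number mu = 8.

The Hessian of f at 0 has rank 1. Corank 1: A-series; mu = 8 gives A_8.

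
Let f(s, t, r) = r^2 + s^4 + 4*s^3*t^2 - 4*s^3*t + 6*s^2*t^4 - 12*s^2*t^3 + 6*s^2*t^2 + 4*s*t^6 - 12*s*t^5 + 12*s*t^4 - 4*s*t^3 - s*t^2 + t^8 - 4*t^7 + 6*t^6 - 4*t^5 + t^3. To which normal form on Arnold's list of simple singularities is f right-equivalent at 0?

The Hessian of f at 0 is [[0, 0, 0], [0, 0, 0], [0, 0, 2]] with rank 1, so corank 2. A Groebner basis of the Jacobian ideal J(f) in C{s,t,r} is {s^3 - t^2/4, t^3, s*t - t^2, r}; counting standard monomials gives mu = 5. Corank 2; j^3 = -t^2*(s - t) has shape L^2 M (L != M), so D-series; mu = 5 gives D_5.

D_5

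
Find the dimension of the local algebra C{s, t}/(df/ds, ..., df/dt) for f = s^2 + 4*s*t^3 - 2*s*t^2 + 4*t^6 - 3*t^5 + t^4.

The Hessian of f at 0 has rank 1. Corank 1: A-series; mu = 4 gives A_4.

4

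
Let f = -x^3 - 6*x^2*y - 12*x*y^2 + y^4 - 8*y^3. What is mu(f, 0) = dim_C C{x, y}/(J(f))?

6

The Hessian of f at 0 is [[0, 0], [0, 0]] with rank 0, so corank 2. A Groebner basis of the Jacobian ideal J(f) in C{x,y} is {y^3, x^2 + 4*x*y + 4*y^2}; counting standard monomials gives mu = 6. Corank 2; j^3 = -(x + 2*y)^3 is a perfect cube, so E-series; the 4-jet and mu = 6 give E_6.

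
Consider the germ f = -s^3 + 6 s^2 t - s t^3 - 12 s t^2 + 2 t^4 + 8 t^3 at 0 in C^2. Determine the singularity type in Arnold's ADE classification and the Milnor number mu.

Type E_{7}, Milnor number mu = 7.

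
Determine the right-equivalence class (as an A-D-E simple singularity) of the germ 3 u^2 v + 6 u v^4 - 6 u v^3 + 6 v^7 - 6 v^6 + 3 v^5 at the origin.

D8

The Hessian of f at 0 is [[0, 0], [0, 0]] with rank 0, so corank 2. A Groebner basis of the Jacobian ideal J(f) in C{u,v} is {-u^2/6 + u*v^3 + 4*u*v^2/3 + 7*u*v/6 - 7*v^3/6, u*v + v^4 - v^3, u^3 + u^2/6 - u*v^2/3 - u*v/6 + v^3/6, u^2*v - u^2/3 + 5*u*v^2/3 + 4*u*v/3 - 4*v^3/3}; counting standard monomials gives mu = 8. Corank 2; j^3 = 3*u^2*v has shape L^2 M (L != M), so D-series; mu = 8 gives D_8.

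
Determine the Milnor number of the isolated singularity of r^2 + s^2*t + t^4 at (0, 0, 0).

5

The Hessian of f at 0 has rank 1. Corank 2; j^3 = s^2*t has shape L^2 M (L != M), so D-series; mu = 5 gives D_5.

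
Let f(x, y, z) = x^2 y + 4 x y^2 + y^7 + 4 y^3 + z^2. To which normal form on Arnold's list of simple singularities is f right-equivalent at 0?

D_8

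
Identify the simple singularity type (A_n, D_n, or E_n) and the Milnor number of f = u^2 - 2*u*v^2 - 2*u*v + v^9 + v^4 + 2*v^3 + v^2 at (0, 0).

Type A_{8}, Milnor number mu = 8.

The Hessian of f at 0 is [[2, -2], [-2, 2]] with rank 1, so corank 1. A Groebner basis of the Jacobian ideal J(f) in C{u,v} is {u^4 - 4*u^3*v + 6*u^3 - 10*u^2*v + 5*u^2 - 6*u*v + u - v, -u + v^2 + v}; counting standard monomials gives mu = 8. Corank 1: A-series; mu = 8 gives A_8.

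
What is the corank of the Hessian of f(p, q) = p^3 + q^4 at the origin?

2

The Hessian at 0 is [[0, 0], [0, 0]] of rank 0; hence corank 2.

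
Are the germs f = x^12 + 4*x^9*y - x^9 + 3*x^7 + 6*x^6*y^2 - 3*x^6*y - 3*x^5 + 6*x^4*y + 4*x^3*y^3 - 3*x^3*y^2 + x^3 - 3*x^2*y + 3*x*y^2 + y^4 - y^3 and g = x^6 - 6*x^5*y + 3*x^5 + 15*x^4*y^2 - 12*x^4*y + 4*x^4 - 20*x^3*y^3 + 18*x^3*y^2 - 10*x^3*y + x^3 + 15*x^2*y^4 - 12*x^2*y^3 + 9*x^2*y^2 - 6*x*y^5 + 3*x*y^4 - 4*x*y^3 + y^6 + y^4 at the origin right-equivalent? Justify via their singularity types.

The Hessian of f at 0 is [[0, 0], [0, 0]] with rank 0, so corank 2. A Groebner basis of the Jacobian ideal J(f) in C{x,y} is {y^3, x^2 - 2*x*y + y^2}; counting standard monomials gives mu = 6. Corank 2; j^3 = (x - y)^3 is a perfect cube, so E-series; the 4-jet and mu = 6 give E_6. The Hessian of g at 0 is [[0, 0], [0, 0]] with rank 0, so corank 2. A Groebner basis of the Jacobian ideal J(g) in C{x,y} is {x^3, x^2*y, x^2/2 + x*y^2, 3*x^2/2 + y^3}; counting standard monomials gives mu = 6. Corank 2; j^3 = x^3 is a perfect cube, so E-series; the 4-jet and mu = 6 give E_6. Both have type E_6, hence right-equivalent.

Yes.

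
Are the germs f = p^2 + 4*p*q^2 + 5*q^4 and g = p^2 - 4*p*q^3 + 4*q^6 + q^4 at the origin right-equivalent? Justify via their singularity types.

Yes.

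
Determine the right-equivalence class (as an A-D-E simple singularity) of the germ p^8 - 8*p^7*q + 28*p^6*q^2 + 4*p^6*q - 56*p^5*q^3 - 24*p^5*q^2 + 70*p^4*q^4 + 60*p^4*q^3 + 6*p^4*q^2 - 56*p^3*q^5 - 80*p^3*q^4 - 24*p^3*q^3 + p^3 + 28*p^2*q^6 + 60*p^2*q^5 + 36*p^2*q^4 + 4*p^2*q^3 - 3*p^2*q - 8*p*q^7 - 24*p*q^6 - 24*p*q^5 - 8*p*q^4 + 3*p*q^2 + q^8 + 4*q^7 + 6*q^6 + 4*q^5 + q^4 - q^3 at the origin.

E6

The Hessian of f at 0 has rank 0. Corank 2; j^3 = (p - q)^3 is a perfect cube, so E-series; the 4-jet and mu = 6 give E_6.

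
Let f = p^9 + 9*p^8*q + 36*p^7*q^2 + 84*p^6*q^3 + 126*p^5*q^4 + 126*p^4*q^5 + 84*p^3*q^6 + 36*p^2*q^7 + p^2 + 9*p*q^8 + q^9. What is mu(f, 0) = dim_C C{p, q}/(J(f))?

The Hessian of f at 0 has rank 1. Corank 1: A-series; mu = 8 gives A_8.

8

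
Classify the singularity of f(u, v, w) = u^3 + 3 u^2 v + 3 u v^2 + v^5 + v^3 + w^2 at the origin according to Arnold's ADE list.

The Hessian of f at 0 is [[0, 0, 0], [0, 0, 0], [0, 0, 2]] with rank 1, so corank 2. A Groebner basis of the Jacobian ideal J(f) in C{u,v,w} is {v^4, u^2 + 2*u*v + v^2, w}; counting standard monomials gives mu = 8. Corank 2; j^3 = (u + v)^3 is a perfect cube, so E-series; the 5-jet and mu = 8 give E_8.

E_{8}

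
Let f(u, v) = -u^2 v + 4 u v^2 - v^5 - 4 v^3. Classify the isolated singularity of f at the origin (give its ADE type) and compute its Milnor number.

Type D_{6}, Milnor number mu = 6.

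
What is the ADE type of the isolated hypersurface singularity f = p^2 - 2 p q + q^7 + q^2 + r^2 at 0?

The Hessian of f at 0 has rank 2. Corank 1: A-series; mu = 6 gives A_6.

A_6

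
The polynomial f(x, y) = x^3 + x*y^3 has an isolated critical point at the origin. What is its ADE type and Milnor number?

Type E7, Milnor number mu = 7.

The Hessian of f at 0 is [[0, 0], [0, 0]] with rank 0, so corank 2. A Groebner basis of the Jacobian ideal J(f) in C{x,y} is {x^3, x*y^2, 3*x^2 + y^3}; counting standard monomials gives mu = 7. Corank 2; j^3 = x^3 is a perfect cube, so E-series; the 4-jet and mu = 7 give E_7.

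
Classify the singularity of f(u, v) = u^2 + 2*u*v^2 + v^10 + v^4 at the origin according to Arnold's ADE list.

The Hessian of f at 0 is [[2, 0], [0, 0]] with rank 1, so corank 1. A Groebner basis of the Jacobian ideal J(f) in C{u,v} is {u^5, u^4*v, u + v^2}; counting standard monomials gives mu = 9. Corank 1: A-series; mu = 9 gives A_9.

A9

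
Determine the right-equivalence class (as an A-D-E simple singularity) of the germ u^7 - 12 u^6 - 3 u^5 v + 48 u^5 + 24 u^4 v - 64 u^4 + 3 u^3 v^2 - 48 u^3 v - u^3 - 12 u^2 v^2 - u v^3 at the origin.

The Hessian of f at 0 is [[0, 0], [0, 0]] with rank 0, so corank 2. A Groebner basis of the Jacobian ideal J(f) in C{u,v} is {3*u^2/16 + v^4 + v^3/16, u^3, u^2*v - u^2/16 - v^3/48, u^2/2 + u*v^2 + v^3/6}; counting standard monomials gives mu = 7. Corank 2; j^3 = -u^3 is a perfect cube, so E-series; the 4-jet and mu = 7 give E_7.

E_{7}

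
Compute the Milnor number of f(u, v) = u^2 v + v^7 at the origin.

8

The Hessian of f at 0 has rank 0. Corank 2; j^3 = u^2*v has shape L^2 M (L != M), so D-series; mu = 8 gives D_8.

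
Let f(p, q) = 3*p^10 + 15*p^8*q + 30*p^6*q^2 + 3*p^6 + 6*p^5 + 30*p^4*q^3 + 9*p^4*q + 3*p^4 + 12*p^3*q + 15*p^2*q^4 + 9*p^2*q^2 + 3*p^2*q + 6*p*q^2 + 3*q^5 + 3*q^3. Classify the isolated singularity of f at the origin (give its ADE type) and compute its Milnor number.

The Hessian of f at 0 has rank 0. Corank 2; j^3 = 3*q*(p + q)^2 has shape L^2 M (L != M), so D-series; mu = 6 gives D_6.

Type D_6, Milnor number mu = 6.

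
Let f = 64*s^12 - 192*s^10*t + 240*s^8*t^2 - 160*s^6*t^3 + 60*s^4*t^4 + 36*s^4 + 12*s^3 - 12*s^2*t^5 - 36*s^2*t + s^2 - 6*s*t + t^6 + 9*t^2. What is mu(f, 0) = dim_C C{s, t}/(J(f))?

5

The Hessian of f at 0 is [[2, -6], [-6, 18]] with rank 1, so corank 1. A Groebner basis of the Jacobian ideal J(f) in C{s,t} is {s*t^2 + s*t/6 + s/324 - t^2/3 - t/108, 5*s*t/54 + s/486 + t^3 - t^2/6 - t/162, s^2 + s/6 - t/2}; counting standard monomials gives mu = 5. Corank 1: A-series; mu = 5 gives A_5.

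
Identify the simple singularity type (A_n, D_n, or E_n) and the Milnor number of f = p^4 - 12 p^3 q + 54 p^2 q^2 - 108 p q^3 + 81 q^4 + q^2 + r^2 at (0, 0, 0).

Type A_3, Milnor number mu = 3.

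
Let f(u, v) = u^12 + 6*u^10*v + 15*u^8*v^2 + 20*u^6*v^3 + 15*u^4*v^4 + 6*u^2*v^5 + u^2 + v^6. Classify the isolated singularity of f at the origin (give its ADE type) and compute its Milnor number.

Type A5, Milnor number mu = 5.

The Hessian of f at 0 has rank 1. Corank 1: A-series; mu = 5 gives A_5.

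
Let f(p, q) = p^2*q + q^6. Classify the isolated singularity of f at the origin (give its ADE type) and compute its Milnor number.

The Hessian of f at 0 is [[0, 0], [0, 0]] with rank 0, so corank 2. A Groebner basis of the Jacobian ideal J(f) in C{p,q} is {p^2/6 + q^5, p^3, p*q}; counting standard monomials gives mu = 7. Corank 2; j^3 = p^2*q has shape L^2 M (L != M), so D-series; mu = 7 gives D_7.

Type D_{7}, Milnor number mu = 7.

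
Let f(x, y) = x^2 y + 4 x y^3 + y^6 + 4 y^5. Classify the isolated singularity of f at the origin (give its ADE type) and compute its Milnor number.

The Hessian of f at 0 has rank 0. Corank 2; j^3 = x^2*y has shape L^2 M (L != M), so D-series; mu = 7 gives D_7.

Type D7, Milnor number mu = 7.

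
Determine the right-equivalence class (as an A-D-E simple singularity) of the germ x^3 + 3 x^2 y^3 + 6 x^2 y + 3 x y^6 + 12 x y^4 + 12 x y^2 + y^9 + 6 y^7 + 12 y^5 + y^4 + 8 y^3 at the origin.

The Hessian of f at 0 has rank 0. Corank 2; j^3 = (x + 2*y)^3 is a perfect cube, so E-series; the 4-jet and mu = 6 give E_6.

E_{6}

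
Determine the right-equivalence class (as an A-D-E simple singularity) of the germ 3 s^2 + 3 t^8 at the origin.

A_{7}

The Hessian of f at 0 has rank 1. Corank 1: A-series; mu = 7 gives A_7.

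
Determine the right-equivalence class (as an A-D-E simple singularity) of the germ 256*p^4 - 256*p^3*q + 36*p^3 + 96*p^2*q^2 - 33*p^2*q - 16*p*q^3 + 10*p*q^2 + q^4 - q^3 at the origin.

D_{5}

The Hessian of f at 0 is [[0, 0], [0, 0]] with rank 0, so corank 2. A Groebner basis of the Jacobian ideal J(f) in C{p,q} is {p*q^2 - 27*p*q/16 + 9*q^2/16, -81*p*q/16 + q^3 + 27*q^2/16, p^2 - 7*p*q/12 + q^2/12}; counting standard monomials gives mu = 5. Corank 2; j^3 = (3*p - q)^2*(4*p - q) has shape L^2 M (L != M), so D-series; mu = 5 gives D_5.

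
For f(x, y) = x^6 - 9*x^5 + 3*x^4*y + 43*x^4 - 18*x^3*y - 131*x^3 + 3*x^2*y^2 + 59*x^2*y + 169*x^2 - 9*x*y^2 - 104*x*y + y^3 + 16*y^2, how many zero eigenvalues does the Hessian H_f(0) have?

1

Hessian at 0 has rank 1.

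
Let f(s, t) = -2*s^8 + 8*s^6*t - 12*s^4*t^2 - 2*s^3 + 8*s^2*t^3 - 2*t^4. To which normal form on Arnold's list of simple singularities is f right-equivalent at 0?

The Hessian of f at 0 has rank 0. Corank 2; j^3 = -2*s^3 is a perfect cube, so E-series; the 4-jet and mu = 6 give E_6.

E_6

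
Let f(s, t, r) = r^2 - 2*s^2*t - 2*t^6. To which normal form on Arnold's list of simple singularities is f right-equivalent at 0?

D_7

The Hessian of f at 0 is [[0, 0, 0], [0, 0, 0], [0, 0, 2]] with rank 1, so corank 2. A Groebner basis of the Jacobian ideal J(f) in C{s,t,r} is {s^2/6 + t^5, s^3, s*t, r}; counting standard monomials gives mu = 7. Corank 2; j^3 = -2*s^2*t has shape L^2 M (L != M), so D-series; mu = 7 gives D_7.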